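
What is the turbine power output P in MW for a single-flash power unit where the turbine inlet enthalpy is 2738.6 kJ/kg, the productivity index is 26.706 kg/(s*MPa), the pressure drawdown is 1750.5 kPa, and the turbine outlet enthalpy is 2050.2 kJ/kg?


Step 1: mdot = PI * dP / 1000 = 26.706 * 1750.5 / 1000 = 46.74885 kg/s
Step 2: P = mdot*(h_in - h_out)/1000 = 46.74885*(2738.6 - 2050.2)/1000 = 32.182 MW
P = 32.182 MW


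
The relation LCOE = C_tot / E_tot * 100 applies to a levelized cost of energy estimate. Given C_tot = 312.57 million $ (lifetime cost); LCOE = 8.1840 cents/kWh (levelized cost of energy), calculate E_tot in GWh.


E_tot = C_tot / LCOE * 100
E_tot = 312.57 / 8.1840 * 100
E_tot = 3819.3 GWh


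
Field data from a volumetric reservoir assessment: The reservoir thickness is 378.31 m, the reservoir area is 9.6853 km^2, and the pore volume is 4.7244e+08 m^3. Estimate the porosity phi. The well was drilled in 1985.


phi = Vp / (A * 1e6 * hr)
phi = 4.7244e+08 / (9.6853 * 1e6 * 378.31)
phi = 0.12894


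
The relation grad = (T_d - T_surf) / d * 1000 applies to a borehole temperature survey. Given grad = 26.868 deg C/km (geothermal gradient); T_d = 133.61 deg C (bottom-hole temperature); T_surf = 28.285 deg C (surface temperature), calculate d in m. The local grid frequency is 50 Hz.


d = (T_d - T_surf) / grad * 1000
d = (133.61 - 28.285) / 26.868 * 1000
d = 3920.1 m


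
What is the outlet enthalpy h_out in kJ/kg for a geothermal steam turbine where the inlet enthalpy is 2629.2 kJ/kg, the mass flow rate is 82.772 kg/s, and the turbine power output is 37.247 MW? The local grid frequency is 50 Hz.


h_out = h_in - P * 1000 / mdot
h_out = 2629.2 - 37.247 * 1000 / 82.772
h_out = 2179.2 kJ/kg


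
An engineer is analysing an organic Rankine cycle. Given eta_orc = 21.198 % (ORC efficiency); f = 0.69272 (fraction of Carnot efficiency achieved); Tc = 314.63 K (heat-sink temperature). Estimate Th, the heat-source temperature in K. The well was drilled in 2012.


Th = Tc / (1 - (eta_orc/100)/f)
Th = 314.63 / (1 - (21.198/100)/0.69272)
Th = 453.36 K


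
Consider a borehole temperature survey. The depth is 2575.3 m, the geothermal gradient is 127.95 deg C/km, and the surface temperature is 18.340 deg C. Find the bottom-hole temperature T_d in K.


T_d = T_surf + grad * d / 1000
T_d = 18.340 + 127.95 * 2575.3 / 1000
T_d = 347.8496 deg C
Convert to K: 347.8496 + 273.15 = 621.00 K
T_d = 621.00 K


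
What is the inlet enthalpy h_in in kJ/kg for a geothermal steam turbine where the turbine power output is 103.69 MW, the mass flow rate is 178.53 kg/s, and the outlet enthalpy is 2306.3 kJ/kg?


h_in = h_out + P * 1000 / mdot
h_in = 2306.3 + 103.69 * 1000 / 178.53
h_in = 2887.1 kJ/kg


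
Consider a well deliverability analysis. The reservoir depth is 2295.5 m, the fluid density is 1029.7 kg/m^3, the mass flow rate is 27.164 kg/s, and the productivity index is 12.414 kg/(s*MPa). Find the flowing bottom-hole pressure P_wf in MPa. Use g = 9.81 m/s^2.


Step 1: P_i = rho*g*h/1e6 = 1029.7*9.81*2295.5/1e6 = 23.18766 MPa
Step 2: P_wf = P_i - mdot/PI = 23.18766 - 27.164/12.414 = 20.999 MPa
P_wf = 20.999 MPa


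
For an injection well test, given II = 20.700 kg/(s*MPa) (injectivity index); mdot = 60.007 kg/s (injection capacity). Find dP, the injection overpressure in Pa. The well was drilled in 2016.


dP = mdot * 1000 / II
dP = 60.007 * 1000 / 20.700
dP = 2898.889 kPa
Convert: 2898.889 kPa * 1000.0 = 2.8989e+06 Pa
dP = 2.8989e+06 Pa


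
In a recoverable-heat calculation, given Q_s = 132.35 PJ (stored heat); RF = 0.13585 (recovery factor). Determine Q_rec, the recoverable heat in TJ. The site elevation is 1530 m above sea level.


Q_rec = Q_s * RF
Q_rec = 132.35 * 0.13585
Q_rec = 17.97975 PJ
Convert: 17.97975 PJ * 1000.0 = 17980 TJ
Q_rec = 17980 TJ


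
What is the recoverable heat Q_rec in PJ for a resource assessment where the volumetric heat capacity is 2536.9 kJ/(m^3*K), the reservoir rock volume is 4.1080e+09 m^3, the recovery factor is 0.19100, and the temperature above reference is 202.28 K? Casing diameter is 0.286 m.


Step 1: Q_s = Vr*rhoc*dT/1e12 = 4.1080e+09*2536.9*202.28/1e12 = 2108.078 PJ
Step 2: Q_rec = Q_s * RF = 2108.078 * 0.191 = 402.64 PJ
Q_rec = 402.64 PJ


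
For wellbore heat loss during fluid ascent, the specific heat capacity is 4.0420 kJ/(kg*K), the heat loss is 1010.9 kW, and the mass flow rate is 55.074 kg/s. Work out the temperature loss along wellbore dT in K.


dT = Q_loss / (mdot * cp)
dT = 1010.9 / (55.074 * 4.0420)
dT = 4.5411 K


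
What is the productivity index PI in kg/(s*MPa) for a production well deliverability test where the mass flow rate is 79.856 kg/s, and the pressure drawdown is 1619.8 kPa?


PI = mdot * 1000 / dP
PI = 79.856 * 1000 / 1619.8
PI = 49.300 kg/(s*MPa)


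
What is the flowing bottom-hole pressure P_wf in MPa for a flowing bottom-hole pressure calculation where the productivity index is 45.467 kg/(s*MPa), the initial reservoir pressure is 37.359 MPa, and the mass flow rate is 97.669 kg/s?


P_wf = P_i - mdot / PI
P_wf = 37.359 - 97.669 / 45.467
P_wf = 35.211 MPa


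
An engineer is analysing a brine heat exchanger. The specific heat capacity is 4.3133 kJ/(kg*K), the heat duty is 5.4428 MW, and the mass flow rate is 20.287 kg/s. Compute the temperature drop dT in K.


dT = Q * 1000 / (mdot * cp)
dT = 5.4428 * 1000 / (20.287 * 4.3133)
dT = 62.201 K


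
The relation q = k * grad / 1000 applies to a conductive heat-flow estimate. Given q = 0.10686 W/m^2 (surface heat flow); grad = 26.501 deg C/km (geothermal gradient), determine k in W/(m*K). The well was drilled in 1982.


k = q * 1000 / grad
k = 0.10686 * 1000 / 26.501
k = 4.0323 W/(m*K)


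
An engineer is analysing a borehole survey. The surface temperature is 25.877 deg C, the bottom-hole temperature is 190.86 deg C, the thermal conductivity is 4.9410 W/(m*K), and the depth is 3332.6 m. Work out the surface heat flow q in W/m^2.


Step 1: grad = (T_d - T_surf)/d * 1000 = (190.86 - 25.877)/3332.6 * 1000 = 49.50579 deg C/km
Step 2: q = k * grad / 1000 = 4.941 * 49.50579 / 1000 = 0.24461 W/m^2
q = 0.24461 W/m^2


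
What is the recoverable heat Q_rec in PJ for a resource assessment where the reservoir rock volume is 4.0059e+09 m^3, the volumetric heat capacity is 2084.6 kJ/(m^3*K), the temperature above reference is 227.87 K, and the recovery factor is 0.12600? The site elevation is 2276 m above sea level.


Step 1: Q_s = Vr*rhoc*dT/1e12 = 4.0059e+09*2084.6*227.87/1e12 = 1902.874 PJ
Step 2: Q_rec = Q_s * RF = 1902.874 * 0.126 = 239.76 PJ
Q_rec = 239.76 PJ


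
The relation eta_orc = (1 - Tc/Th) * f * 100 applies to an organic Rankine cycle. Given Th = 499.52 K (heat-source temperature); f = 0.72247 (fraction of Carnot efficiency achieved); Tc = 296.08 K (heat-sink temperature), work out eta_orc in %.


eta_orc = (1 - Tc/Th) * f * 100
eta_orc = (1 - 296.08/499.52) * 0.72247 * 100
eta_orc = 29.424 %


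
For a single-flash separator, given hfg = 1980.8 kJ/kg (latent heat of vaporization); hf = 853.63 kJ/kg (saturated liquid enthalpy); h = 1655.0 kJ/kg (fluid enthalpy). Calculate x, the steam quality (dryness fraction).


x = (h - hf) / hfg
x = (1655.0 - 853.63) / 1980.8
x = 0.40457


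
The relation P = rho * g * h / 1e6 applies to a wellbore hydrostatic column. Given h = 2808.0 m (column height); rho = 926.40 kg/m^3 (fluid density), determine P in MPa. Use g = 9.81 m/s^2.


P = rho * g * h / 1e6
P = 926.40 * 9.81 * 2808.0 / 1e6
P = 25.519 MPa


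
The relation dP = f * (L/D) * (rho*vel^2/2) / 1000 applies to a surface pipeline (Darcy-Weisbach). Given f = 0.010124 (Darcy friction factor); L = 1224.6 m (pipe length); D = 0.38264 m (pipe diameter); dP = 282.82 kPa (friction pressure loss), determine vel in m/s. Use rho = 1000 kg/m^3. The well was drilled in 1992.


vel = sqrt(dP*1000*2*D / (f*L*rho))
vel = sqrt(282.82*1000*2*0.38264 / (0.010124*1224.6*1000))
vel = 4.1782 m/s


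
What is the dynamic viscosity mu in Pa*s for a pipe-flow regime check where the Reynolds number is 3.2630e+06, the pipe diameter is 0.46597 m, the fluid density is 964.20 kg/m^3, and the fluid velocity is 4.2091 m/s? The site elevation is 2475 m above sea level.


mu = rho * vel * D / Re
mu = 964.20 * 4.2091 * 0.46597 / 3.2630e+06
mu = 0.00057956 Pa*s


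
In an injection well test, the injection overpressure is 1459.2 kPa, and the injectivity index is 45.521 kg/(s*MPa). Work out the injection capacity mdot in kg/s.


mdot = II * dP / 1000
mdot = 45.521 * 1459.2 / 1000
mdot = 66.424 kg/s


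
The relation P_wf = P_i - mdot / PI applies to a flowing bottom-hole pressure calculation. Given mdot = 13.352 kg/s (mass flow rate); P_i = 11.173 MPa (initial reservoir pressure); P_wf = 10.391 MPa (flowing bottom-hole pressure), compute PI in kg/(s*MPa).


PI = mdot / (P_i - P_wf)
PI = 13.352 / (11.173 - 10.391)
PI = 17.074 kg/(s*MPa)


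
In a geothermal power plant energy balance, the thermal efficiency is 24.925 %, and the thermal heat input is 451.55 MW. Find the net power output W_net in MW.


W_net = eta / 100 * Q_in
W_net = 24.925 / 100 * 451.55
W_net = 112.55 MW


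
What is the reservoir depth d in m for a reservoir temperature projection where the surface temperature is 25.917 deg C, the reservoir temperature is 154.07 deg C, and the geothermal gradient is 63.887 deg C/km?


d = (T_res - T_surf) / grad * 1000
d = (154.07 - 25.917) / 63.887 * 1000
d = 2005.9 m


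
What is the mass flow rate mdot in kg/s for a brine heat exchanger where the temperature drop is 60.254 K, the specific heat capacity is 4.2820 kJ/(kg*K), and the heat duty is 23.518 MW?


mdot = Q * 1000 / (cp * dT)
mdot = 23.518 * 1000 / (4.2820 * 60.254)
mdot = 91.152 kg/s


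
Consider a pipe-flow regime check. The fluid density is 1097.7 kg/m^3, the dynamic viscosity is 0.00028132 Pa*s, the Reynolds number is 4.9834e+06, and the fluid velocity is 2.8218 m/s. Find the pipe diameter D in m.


D = Re * mu / (rho * vel)
D = 4.9834e+06 * 0.00028132 / (1097.7 * 2.8218)
D = 0.45260 m


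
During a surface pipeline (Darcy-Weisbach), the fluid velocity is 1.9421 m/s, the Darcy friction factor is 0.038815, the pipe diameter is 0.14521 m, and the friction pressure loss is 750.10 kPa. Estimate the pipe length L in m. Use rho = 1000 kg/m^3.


L = dP*1000*D / (f*rho*vel^2/2)
L = 750.10*1000*0.14521 / (0.038815*1000*1.9421^2/2)
L = 1488.0 m


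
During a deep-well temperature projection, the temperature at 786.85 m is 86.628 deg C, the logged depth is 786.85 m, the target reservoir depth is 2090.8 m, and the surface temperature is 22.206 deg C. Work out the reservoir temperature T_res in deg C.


Step 1: grad = (T_d1 - T_surf)/d1 * 1000 = (86.628 - 22.206)/786.85 * 1000 = 81.87329 deg C/km
Step 2: T_res = T_surf + grad*d2/1000 = 22.206 + 81.87329*2090.8/1000 = 193.39 deg C
T_res = 193.39 deg C


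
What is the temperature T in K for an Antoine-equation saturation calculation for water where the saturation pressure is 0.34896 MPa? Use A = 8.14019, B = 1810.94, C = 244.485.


T = B / (A - log10(P_sat * 760 / 0.101325)) - C
T = 1810.94 / (8.14019 - log10(0.34896 * 760 / 0.101325)) - 244.485
T = 139.0004 deg C
Convert to K: 139.0004 + 273.15 = 412.15 K
T = 412.15 K


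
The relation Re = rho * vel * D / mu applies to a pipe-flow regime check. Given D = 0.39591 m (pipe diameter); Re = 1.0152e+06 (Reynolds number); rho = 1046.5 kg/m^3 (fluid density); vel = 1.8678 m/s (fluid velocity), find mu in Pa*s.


mu = rho * vel * D / Re
mu = 1046.5 * 1.8678 * 0.39591 / 1.0152e+06
mu = 0.00076228 Pa*s


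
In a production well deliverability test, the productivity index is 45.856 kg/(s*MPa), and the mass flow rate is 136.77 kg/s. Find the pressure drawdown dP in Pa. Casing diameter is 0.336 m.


dP = mdot * 1000 / PI
dP = 136.77 * 1000 / 45.856
dP = 2982.598 kPa
Convert: 2982.598 kPa * 1000.0 = 2.9826e+06 Pa
dP = 2.9826e+06 Pa


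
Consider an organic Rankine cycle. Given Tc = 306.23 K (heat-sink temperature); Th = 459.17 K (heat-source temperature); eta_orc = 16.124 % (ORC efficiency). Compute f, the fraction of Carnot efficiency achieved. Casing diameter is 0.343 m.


f = (eta_orc/100) / (1 - Tc/Th)
f = (16.124/100) / (1 - 306.23/459.17)
f = 0.48409


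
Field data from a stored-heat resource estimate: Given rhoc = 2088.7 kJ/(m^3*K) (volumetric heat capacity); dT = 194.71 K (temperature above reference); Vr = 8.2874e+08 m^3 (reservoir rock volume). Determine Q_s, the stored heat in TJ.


Q_s = Vr * rhoc * dT / 1e12
Q_s = 8.2874e+08 * 2088.7 * 194.71 / 1e12
Q_s = 337.0409 PJ
Convert: 337.0409 PJ * 1000.0 = 3.3704e+05 TJ
Q_s = 3.3704e+05 TJ


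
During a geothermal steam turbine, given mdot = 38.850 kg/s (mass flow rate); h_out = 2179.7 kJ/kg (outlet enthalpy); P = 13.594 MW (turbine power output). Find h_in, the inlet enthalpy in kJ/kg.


h_in = h_out + P * 1000 / mdot
h_in = 2179.7 + 13.594 * 1000 / 38.850
h_in = 2529.6 kJ/kg


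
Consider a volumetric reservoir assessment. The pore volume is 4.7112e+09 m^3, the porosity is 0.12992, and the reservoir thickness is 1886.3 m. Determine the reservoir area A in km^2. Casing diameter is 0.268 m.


A = Vp / (1e6 * hr * phi)
A = 4.7112e+09 / (1e6 * 1886.3 * 0.12992)
A = 19.224 km^2


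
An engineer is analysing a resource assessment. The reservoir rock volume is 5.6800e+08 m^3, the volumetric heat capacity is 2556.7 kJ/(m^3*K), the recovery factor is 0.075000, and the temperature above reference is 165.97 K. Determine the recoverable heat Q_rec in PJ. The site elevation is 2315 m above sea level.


Step 1: Q_s = Vr*rhoc*dT/1e12 = 5.6800e+08*2556.7*165.97/1e12 = 241.0226 PJ
Step 2: Q_rec = Q_s * RF = 241.0226 * 0.075 = 18.077 PJ
Q_rec = 18.077 PJ


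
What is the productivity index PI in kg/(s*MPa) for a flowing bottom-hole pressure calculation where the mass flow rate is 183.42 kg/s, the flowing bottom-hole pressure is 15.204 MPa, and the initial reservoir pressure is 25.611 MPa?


PI = mdot / (P_i - P_wf)
PI = 183.42 / (25.611 - 15.204)
PI = 17.625 kg/(s*MPa)


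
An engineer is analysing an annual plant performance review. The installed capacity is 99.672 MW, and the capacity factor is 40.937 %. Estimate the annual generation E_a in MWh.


E_a = CF / 100 * cap * 8760
E_a = 40.937 / 100 * 99.672 * 8760
E_a = 3.5743e+05 MWh


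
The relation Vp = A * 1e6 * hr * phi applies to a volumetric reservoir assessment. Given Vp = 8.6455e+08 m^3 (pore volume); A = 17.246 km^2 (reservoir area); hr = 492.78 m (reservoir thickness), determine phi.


phi = Vp / (A * 1e6 * hr)
phi = 8.6455e+08 / (17.246 * 1e6 * 492.78)
phi = 0.10173


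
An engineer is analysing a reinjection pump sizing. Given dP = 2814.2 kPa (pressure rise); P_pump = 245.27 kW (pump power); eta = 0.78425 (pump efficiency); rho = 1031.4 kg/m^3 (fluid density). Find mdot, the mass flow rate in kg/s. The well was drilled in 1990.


mdot = P_pump * rho * eta / dP
mdot = 245.27 * 1031.4 * 0.78425 / 2814.2
mdot = 70.497 kg/s


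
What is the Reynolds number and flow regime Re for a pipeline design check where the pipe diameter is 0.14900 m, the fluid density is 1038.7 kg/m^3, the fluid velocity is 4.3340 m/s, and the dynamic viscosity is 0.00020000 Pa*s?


Step 1: Re = rho*vel*D/mu = 1038.7*4.334*0.149/0.0002 = 3.3538e+06
Step 2: Re = 3.3538e+06 > 4000, so flow is turbulent.
Re = 3.3538e+06 (turbulent)


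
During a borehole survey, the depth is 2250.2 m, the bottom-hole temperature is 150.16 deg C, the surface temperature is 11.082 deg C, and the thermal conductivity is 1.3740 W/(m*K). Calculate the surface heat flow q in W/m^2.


Step 1: grad = (T_d - T_surf)/d * 1000 = (150.16 - 11.082)/2250.2 * 1000 = 61.80695 deg C/km
Step 2: q = k * grad / 1000 = 1.374 * 61.80695 / 1000 = 0.084923 W/m^2
q = 0.084923 W/m^2


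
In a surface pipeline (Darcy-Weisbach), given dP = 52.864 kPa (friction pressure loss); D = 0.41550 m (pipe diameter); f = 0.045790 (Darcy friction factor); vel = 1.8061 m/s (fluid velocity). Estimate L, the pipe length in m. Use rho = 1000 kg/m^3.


L = dP*1000*D / (f*rho*vel^2/2)
L = 52.864*1000*0.41550 / (0.045790*1000*1.8061^2/2)
L = 294.11 m


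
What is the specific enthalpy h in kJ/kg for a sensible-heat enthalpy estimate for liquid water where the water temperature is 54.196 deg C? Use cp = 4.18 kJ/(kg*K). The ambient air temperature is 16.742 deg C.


h = cp * T
h = 4.18 * 54.196
h = 226.54 kJ/kg


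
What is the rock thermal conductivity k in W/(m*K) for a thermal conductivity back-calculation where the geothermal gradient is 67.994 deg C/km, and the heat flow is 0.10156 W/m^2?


k = q / (grad / 1000)
k = 0.10156 / (67.994 / 1000)
k = 1.4937 W/(m*K)


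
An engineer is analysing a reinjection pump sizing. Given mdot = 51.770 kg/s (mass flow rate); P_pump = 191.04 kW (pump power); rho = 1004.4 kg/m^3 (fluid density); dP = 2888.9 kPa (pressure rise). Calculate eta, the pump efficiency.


eta = mdot * dP / (rho * P_pump)
eta = 51.770 * 2888.9 / (1004.4 * 191.04)
eta = 0.77943


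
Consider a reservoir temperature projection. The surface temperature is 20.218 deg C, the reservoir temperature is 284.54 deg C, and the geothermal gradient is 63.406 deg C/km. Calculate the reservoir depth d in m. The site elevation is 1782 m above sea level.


d = (T_res - T_surf) / grad * 1000
d = (284.54 - 20.218) / 63.406 * 1000
d = 4168.7 m


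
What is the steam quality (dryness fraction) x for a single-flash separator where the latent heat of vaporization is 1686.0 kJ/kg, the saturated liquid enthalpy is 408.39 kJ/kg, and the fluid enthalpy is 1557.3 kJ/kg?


x = (h - hf) / hfg
x = (1557.3 - 408.39) / 1686.0
x = 0.68144


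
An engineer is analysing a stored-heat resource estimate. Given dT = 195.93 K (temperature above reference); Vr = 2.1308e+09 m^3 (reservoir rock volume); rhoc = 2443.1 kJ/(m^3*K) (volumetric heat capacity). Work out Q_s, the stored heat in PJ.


Q_s = Vr * rhoc * dT / 1e12
Q_s = 2.1308e+09 * 2443.1 * 195.93 / 1e12
Q_s = 1020.0 PJ


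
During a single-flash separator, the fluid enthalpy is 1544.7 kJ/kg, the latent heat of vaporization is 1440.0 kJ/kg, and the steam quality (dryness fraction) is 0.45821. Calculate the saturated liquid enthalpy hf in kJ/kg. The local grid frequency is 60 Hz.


hf = h - x * hfg
hf = 1544.7 - 0.45821 * 1440.0
hf = 884.88 kJ/kg


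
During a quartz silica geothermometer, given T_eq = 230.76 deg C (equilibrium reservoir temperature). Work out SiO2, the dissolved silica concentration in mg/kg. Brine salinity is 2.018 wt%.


SiO2 = 10^(5.19 - 1309/(T_eq + 273.15))
SiO2 = 10^(5.19 - 1309/(230.76 + 273.15))
SiO2 = 391.12 mg/kg


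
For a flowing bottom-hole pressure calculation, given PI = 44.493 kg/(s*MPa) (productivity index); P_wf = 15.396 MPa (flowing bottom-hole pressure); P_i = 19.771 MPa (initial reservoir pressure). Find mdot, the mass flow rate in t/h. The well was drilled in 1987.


mdot = (P_i - P_wf) * PI
mdot = (19.771 - 15.396) * 44.493
mdot = 194.6569 kg/s
Convert: 194.6569 kg/s * 3.6 = 700.76 t/h
mdot = 700.76 t/h


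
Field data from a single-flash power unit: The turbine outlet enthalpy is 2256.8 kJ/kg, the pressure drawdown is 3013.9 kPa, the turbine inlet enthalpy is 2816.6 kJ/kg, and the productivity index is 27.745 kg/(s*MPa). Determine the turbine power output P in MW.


Step 1: mdot = PI * dP / 1000 = 27.745 * 3013.9 / 1000 = 83.62066 kg/s
Step 2: P = mdot*(h_in - h_out)/1000 = 83.62066*(2816.6 - 2256.8)/1000 = 46.811 MW
P = 46.811 MW


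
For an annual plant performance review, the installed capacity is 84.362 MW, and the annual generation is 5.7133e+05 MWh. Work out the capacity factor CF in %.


CF = E_a / (cap * 8760) * 100
CF = 5.7133e+05 / (84.362 * 8760) * 100
CF = 77.310 %


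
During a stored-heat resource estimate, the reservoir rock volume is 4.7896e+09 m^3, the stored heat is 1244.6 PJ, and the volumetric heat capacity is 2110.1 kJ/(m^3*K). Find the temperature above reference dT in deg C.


dT = Q_s * 1e12 / (Vr * rhoc)
dT = 1244.6 * 1e12 / (4.7896e+09 * 2110.1)
dT = 123.1480 K
Convert (temperature difference, 1 K = 1 deg C): 123.1480 K = 123.1480 deg C
dT = 123.15 deg C


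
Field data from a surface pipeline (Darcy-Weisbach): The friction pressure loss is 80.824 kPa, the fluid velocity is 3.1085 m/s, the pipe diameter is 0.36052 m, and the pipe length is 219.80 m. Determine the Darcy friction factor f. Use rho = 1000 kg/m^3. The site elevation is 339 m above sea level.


f = dP*1000 / ((L/D)*(rho*vel^2/2))
f = 80.824*1000 / ((219.80/0.36052)*(1000*3.1085^2/2))
f = 0.027439


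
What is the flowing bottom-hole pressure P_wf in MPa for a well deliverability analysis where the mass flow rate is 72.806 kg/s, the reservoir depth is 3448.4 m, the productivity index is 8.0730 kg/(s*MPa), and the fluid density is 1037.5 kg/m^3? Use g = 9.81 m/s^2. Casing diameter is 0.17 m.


Step 1: P_i = rho*g*h/1e6 = 1037.5*9.81*3448.4/1e6 = 35.09738 MPa
Step 2: P_wf = P_i - mdot/PI = 35.09738 - 72.806/8.073 = 26.079 MPa
P_wf = 26.079 MPa


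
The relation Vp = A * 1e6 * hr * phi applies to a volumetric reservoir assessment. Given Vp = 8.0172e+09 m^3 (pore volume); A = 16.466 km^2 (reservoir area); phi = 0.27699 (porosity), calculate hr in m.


hr = Vp / (A * 1e6 * phi)
hr = 8.0172e+09 / (16.466 * 1e6 * 0.27699)
hr = 1757.8 m


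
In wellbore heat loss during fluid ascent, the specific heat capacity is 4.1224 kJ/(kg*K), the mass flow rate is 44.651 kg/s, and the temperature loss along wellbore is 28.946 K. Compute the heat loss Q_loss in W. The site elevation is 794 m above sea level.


Q_loss = mdot * cp * dT
Q_loss = 44.651 * 4.1224 * 28.946
Q_loss = 5328.069 kW
Convert: 5328.069 kW * 1000.0 = 5.3281e+06 W
Q_loss = 5.3281e+06 W


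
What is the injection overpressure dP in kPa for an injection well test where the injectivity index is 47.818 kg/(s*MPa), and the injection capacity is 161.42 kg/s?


dP = mdot * 1000 / II
dP = 161.42 * 1000 / 47.818
dP = 3375.7 kPa


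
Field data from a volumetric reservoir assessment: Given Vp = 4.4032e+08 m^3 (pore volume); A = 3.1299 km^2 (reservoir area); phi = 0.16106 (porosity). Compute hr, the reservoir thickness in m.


hr = Vp / (A * 1e6 * phi)
hr = 4.4032e+08 / (3.1299 * 1e6 * 0.16106)
hr = 873.47 m


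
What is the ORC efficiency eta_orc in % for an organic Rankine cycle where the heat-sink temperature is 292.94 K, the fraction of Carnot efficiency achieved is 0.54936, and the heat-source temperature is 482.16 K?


eta_orc = (1 - Tc/Th) * f * 100
eta_orc = (1 - 292.94/482.16) * 0.54936 * 100
eta_orc = 21.559 %


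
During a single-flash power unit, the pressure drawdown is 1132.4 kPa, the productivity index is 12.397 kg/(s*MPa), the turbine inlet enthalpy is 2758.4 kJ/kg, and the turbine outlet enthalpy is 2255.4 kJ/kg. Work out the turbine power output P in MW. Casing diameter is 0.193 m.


Step 1: mdot = PI * dP / 1000 = 12.397 * 1132.4 / 1000 = 14.03836 kg/s
Step 2: P = mdot*(h_in - h_out)/1000 = 14.03836*(2758.4 - 2255.4)/1000 = 7.0613 MW
P = 7.0613 MW


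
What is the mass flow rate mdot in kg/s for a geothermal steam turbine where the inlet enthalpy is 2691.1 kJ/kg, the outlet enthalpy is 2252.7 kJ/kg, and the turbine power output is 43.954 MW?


mdot = P * 1000 / (h_in - h_out)
mdot = 43.954 * 1000 / (2691.1 - 2252.7)
mdot = 100.26 kg/s


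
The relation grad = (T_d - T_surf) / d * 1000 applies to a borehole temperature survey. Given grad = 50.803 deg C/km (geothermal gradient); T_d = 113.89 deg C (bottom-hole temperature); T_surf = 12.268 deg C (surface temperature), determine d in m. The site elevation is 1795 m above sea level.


d = (T_d - T_surf) / grad * 1000
d = (113.89 - 12.268) / 50.803 * 1000
d = 2000.3 m


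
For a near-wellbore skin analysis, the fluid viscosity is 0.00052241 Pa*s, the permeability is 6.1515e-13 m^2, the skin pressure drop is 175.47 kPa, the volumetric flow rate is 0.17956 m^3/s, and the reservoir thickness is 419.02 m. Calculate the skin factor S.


S = dP_s * 1000 * 2*pi*k*hr / (q*mu)
S = 175.47 * 1000 * 2*pi*6.1515e-13*419.02 / (0.17956*0.00052241)
S = 3.0295


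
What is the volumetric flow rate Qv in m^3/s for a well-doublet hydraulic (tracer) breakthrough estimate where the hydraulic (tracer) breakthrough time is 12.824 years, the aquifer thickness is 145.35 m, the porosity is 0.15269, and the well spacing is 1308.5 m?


Qv = pi*hr*phi*L^2 / (3*t_bt*365.25*86400)
Qv = pi*145.35*0.15269*1308.5^2 / (3*12.824*365.25*86400)
Qv = 0.098327 m^3/s


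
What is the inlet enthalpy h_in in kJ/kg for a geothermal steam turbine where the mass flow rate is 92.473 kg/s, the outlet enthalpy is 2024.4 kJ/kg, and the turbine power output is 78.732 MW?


h_in = h_out + P * 1000 / mdot
h_in = 2024.4 + 78.732 * 1000 / 92.473
h_in = 2875.8 kJ/kg


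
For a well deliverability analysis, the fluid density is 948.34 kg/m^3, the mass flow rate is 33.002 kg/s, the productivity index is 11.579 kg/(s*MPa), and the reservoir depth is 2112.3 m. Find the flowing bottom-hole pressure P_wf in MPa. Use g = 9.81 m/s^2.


Step 1: P_i = rho*g*h/1e6 = 948.34*9.81*2112.3/1e6 = 19.65118 MPa
Step 2: P_wf = P_i - mdot/PI = 19.65118 - 33.002/11.579 = 16.801 MPa
P_wf = 16.801 MPa


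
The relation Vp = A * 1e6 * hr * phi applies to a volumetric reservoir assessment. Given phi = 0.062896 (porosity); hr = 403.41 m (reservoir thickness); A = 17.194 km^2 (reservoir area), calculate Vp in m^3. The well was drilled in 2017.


Vp = A * 1e6 * hr * phi
Vp = 17.194 * 1e6 * 403.41 * 0.062896
Vp = 4.3626e+08 m^3


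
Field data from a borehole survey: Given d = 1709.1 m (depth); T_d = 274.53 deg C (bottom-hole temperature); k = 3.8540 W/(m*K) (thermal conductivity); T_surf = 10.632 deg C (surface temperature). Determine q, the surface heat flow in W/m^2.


Step 1: grad = (T_d - T_surf)/d * 1000 = (274.53 - 10.632)/1709.1 * 1000 = 154.4076 deg C/km
Step 2: q = k * grad / 1000 = 3.854 * 154.4076 / 1000 = 0.59509 W/m^2
q = 0.59509 W/m^2


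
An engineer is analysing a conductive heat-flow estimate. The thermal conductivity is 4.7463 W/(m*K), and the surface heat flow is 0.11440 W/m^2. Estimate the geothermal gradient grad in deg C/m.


grad = q * 1000 / k
grad = 0.11440 * 1000 / 4.7463
grad = 24.10299 deg C/km
Convert: 24.10299 deg C/km * 0.001 = 0.024103 deg C/m
grad = 0.024103 deg C/m


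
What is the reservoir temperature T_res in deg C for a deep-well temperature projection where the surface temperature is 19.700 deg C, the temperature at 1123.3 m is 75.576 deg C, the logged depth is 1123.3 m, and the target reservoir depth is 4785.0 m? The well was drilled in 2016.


Step 1: grad = (T_d1 - T_surf)/d1 * 1000 = (75.576 - 19.7)/1123.3 * 1000 = 49.74272 deg C/km
Step 2: T_res = T_surf + grad*d2/1000 = 19.7 + 49.74272*4785.0/1000 = 257.72 deg C
T_res = 257.72 deg C


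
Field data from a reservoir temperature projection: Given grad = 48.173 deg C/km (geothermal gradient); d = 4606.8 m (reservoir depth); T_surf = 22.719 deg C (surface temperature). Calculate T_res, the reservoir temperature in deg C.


T_res = T_surf + grad * d / 1000
T_res = 22.719 + 48.173 * 4606.8 / 1000
T_res = 244.64 deg C


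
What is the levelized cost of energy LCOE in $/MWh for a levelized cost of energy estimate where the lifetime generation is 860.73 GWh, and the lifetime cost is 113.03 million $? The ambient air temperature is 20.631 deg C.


LCOE = C_tot / E_tot * 100
LCOE = 113.03 / 860.73 * 100
LCOE = 13.13188 cents/kWh
Convert: 13.13188 cents/kWh * 10.0 = 131.32 $/MWh
LCOE = 131.32 $/MWh


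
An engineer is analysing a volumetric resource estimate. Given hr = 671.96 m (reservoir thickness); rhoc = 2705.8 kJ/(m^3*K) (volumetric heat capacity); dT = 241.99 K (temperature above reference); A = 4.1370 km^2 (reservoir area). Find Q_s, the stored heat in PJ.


Step 1: Vr = A*1e6*hr = 4.137*1e6*671.96 = 2.779899e+09 m^3
Step 2: Q_s = Vr*rhoc*dT/1e12 = 2.779899e+09*2705.8*241.99/1e12 = 1820.2 PJ
Q_s = 1820.2 PJ


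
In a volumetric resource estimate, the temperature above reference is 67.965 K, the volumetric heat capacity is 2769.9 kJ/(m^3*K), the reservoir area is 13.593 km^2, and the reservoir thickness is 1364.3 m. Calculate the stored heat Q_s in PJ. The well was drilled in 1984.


Step 1: Vr = A*1e6*hr = 13.593*1e6*1364.3 = 1.854493e+10 m^3
Step 2: Q_s = Vr*rhoc*dT/1e12 = 1.854493e+10*2769.9*67.965/1e12 = 3491.2 PJ
Q_s = 3491.2 PJ


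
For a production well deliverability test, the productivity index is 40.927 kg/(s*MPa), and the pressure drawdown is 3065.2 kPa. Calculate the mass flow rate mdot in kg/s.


mdot = PI * dP / 1000
mdot = 40.927 * 3065.2 / 1000
mdot = 125.45 kg/s


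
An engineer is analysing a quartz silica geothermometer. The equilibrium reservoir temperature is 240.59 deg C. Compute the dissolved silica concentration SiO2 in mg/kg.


SiO2 = 10^(5.19 - 1309/(T_eq + 273.15))
SiO2 = 10^(5.19 - 1309/(240.59 + 273.15))
SiO2 = 438.55 mg/kg


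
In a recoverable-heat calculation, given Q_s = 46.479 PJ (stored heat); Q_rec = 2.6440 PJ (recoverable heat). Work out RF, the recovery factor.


RF = Q_rec / Q_s
RF = 2.6440 / 46.479
RF = 0.056886


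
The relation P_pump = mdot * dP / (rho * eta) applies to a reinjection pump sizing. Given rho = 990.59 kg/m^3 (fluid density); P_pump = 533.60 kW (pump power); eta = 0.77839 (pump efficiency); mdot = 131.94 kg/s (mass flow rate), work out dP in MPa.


dP = P_pump * rho * eta / mdot
dP = 533.60 * 990.59 * 0.77839 / 131.94
dP = 3118.391 kPa
Convert: 3118.391 kPa * 0.001 = 3.1184 MPa
dP = 3.1184 MPa


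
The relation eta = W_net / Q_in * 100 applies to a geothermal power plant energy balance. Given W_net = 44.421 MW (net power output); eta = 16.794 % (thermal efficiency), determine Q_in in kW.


Q_in = W_net / (eta / 100)
Q_in = 44.421 / (16.794 / 100)
Q_in = 264.5052 MW
Convert: 264.5052 MW * 1000.0 = 2.6451e+05 kW
Q_in = 2.6451e+05 kW


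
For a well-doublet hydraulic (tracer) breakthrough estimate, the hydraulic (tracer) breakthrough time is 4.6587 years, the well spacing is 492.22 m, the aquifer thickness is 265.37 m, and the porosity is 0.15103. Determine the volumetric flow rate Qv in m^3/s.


Qv = pi*hr*phi*L^2 / (3*t_bt*365.25*86400)
Qv = pi*265.37*0.15103*492.22^2 / (3*4.6587*365.25*86400)
Qv = 0.069166 m^3/s


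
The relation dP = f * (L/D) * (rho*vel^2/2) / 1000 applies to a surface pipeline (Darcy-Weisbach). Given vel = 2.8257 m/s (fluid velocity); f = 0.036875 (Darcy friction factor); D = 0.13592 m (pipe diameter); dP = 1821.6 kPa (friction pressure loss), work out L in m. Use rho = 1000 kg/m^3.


L = dP*1000*D / (f*rho*vel^2/2)
L = 1821.6*1000*0.13592 / (0.036875*1000*2.8257^2/2)
L = 1681.8 m


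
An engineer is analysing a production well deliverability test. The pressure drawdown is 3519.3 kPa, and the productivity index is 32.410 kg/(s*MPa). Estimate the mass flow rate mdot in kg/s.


mdot = PI * dP / 1000
mdot = 32.410 * 3519.3 / 1000
mdot = 114.06 kg/s


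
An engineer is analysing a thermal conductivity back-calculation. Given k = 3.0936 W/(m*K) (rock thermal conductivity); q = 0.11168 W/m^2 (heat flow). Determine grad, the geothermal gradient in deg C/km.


grad = q / k * 1000
grad = 0.11168 / 3.0936 * 1000
grad = 36.100 deg C/km


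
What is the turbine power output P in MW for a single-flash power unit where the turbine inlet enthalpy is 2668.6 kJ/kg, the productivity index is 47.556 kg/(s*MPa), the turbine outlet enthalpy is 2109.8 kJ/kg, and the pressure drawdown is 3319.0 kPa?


Step 1: mdot = PI * dP / 1000 = 47.556 * 3319.0 / 1000 = 157.8384 kg/s
Step 2: P = mdot*(h_in - h_out)/1000 = 157.8384*(2668.6 - 2109.8)/1000 = 88.200 MW
P = 88.200 MW


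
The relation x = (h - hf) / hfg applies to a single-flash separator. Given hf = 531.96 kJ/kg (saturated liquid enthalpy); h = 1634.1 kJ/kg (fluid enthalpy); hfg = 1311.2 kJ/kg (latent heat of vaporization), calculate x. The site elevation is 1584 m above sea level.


x = (h - hf) / hfg
x = (1634.1 - 531.96) / 1311.2
x = 0.84056


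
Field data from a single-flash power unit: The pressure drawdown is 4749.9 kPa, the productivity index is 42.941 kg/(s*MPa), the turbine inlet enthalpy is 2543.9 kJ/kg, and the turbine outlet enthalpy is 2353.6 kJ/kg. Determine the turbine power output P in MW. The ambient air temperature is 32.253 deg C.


Step 1: mdot = PI * dP / 1000 = 42.941 * 4749.9 / 1000 = 203.9655 kg/s
Step 2: P = mdot*(h_in - h_out)/1000 = 203.9655*(2543.9 - 2353.6)/1000 = 38.815 MW
P = 38.815 MW


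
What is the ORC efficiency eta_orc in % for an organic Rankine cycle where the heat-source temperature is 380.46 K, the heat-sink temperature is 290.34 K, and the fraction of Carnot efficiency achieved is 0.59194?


eta_orc = (1 - Tc/Th) * f * 100
eta_orc = (1 - 290.34/380.46) * 0.59194 * 100
eta_orc = 14.021 %


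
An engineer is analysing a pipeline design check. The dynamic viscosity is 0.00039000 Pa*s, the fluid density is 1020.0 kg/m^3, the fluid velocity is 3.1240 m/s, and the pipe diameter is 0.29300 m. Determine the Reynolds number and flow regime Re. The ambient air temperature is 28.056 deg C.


Step 1: Re = rho*vel*D/mu = 1020.0*3.124*0.293/0.00039 = 2.3939e+06
Step 2: Re = 2.3939e+06 > 4000, so flow is turbulent.
Re = 2.3939e+06 (turbulent)


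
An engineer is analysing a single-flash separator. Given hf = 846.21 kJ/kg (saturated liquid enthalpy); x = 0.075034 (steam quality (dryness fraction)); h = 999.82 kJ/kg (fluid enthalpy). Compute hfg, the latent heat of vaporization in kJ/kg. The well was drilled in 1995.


hfg = (h - hf) / x
hfg = (999.82 - 846.21) / 0.075034
hfg = 2047.2 kJ/kg


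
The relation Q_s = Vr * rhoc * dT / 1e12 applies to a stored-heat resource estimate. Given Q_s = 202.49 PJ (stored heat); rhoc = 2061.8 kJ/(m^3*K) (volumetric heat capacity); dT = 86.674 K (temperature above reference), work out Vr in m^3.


Vr = Q_s * 1e12 / (rhoc * dT)
Vr = 202.49 * 1e12 / (2061.8 * 86.674)
Vr = 1.1331e+09 m^3


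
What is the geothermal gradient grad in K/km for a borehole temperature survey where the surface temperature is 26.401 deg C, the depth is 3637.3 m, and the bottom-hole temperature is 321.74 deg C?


grad = (T_d - T_surf) / d * 1000
grad = (321.74 - 26.401) / 3637.3 * 1000
grad = 81.19732 deg C/km
Convert: 81.19732 deg C/km * 1.0 = 81.197 K/km
grad = 81.197 K/km


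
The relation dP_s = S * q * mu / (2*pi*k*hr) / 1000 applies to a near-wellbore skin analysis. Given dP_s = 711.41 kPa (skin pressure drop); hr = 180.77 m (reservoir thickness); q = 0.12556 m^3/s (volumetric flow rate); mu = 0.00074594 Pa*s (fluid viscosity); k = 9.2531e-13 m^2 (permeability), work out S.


S = dP_s * 1000 * 2*pi*k*hr / (q*mu)
S = 711.41 * 1000 * 2*pi*9.2531e-13*180.77 / (0.12556*0.00074594)
S = 7.9829


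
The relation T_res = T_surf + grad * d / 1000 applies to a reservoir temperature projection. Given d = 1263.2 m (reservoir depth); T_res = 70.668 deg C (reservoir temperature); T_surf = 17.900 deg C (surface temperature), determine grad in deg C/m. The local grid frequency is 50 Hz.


grad = (T_res - T_surf) / d * 1000
grad = (70.668 - 17.900) / 1263.2 * 1000
grad = 41.77327 deg C/km
Convert: 41.77327 deg C/km * 0.001 = 0.041773 deg C/m
grad = 0.041773 deg C/m


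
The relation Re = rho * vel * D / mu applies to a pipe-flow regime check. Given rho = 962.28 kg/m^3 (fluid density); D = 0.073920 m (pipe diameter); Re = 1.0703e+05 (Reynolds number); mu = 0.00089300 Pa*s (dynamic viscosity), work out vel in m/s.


vel = Re * mu / (rho * D)
vel = 1.0703e+05 * 0.00089300 / (962.28 * 0.073920)
vel = 1.3437 m/s


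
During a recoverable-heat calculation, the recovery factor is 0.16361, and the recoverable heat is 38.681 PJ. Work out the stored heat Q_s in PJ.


Q_s = Q_rec / RF
Q_s = 38.681 / 0.16361
Q_s = 236.42 PJ


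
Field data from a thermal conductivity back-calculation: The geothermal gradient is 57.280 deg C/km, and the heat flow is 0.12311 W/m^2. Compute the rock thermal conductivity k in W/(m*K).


k = q / (grad / 1000)
k = 0.12311 / (57.280 / 1000)
k = 2.1493 W/(m*K)


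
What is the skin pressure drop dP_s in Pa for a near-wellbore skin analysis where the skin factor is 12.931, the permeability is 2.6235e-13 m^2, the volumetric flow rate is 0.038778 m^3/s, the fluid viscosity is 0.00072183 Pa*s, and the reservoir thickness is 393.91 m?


dP_s = S * q * mu / (2*pi*k*hr) / 1000
dP_s = 12.931 * 0.038778 * 0.00072183 / (2*pi*2.6235e-13*393.91) / 1000
dP_s = 557.4353 kPa
Convert: 557.4353 kPa * 1000.0 = 5.5744e+05 Pa
dP_s = 5.5744e+05 Pa


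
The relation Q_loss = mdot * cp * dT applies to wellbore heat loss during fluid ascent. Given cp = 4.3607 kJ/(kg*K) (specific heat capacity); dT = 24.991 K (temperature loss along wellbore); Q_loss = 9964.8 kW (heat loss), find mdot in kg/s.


mdot = Q_loss / (cp * dT)
mdot = 9964.8 / (4.3607 * 24.991)
mdot = 91.438 kg/s


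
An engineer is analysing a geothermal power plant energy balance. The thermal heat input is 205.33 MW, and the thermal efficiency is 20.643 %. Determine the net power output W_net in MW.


W_net = eta / 100 * Q_in
W_net = 20.643 / 100 * 205.33
W_net = 42.386 MW


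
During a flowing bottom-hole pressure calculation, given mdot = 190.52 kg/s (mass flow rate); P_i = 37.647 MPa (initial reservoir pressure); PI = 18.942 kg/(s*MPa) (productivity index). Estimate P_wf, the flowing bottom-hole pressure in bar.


P_wf = P_i - mdot / PI
P_wf = 37.647 - 190.52 / 18.942
P_wf = 27.58893 MPa
Convert: 27.58893 MPa * 10.0 = 275.89 bar
P_wf = 275.89 bar


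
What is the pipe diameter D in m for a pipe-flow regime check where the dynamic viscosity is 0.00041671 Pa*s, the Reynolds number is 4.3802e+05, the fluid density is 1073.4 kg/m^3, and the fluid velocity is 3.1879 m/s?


D = Re * mu / (rho * vel)
D = 4.3802e+05 * 0.00041671 / (1073.4 * 3.1879)
D = 0.053341 m


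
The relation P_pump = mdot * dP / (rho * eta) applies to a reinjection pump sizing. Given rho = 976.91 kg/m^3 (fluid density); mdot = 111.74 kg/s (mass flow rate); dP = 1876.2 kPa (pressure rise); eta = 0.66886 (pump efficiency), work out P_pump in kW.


P_pump = mdot * dP / (rho * eta)
P_pump = 111.74 * 1876.2 / (976.91 * 0.66886)
P_pump = 320.85 kW


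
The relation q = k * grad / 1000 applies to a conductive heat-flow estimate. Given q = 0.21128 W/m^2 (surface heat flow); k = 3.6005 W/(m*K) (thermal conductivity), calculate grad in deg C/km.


grad = q * 1000 / k
grad = 0.21128 * 1000 / 3.6005
grad = 58.681 deg C/km


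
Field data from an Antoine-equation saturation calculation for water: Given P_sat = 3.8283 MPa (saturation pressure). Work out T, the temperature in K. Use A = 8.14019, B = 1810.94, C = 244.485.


T = B / (A - log10(P_sat * 760 / 0.101325)) - C
T = 1810.94 / (8.14019 - log10(3.8283 * 760 / 0.101325)) - 244.485
T = 247.3393 deg C
Convert to K: 247.3393 + 273.15 = 520.49 K
T = 520.49 K


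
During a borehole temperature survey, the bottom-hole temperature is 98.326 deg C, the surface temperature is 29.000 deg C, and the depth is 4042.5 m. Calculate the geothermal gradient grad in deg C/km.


grad = (T_d - T_surf) / d * 1000
grad = (98.326 - 29.000) / 4042.5 * 1000
grad = 17.149 deg C/km


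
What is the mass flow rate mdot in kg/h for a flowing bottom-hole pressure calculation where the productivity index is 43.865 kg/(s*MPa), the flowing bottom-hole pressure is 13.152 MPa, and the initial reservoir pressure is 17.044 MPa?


mdot = (P_i - P_wf) * PI
mdot = (17.044 - 13.152) * 43.865
mdot = 170.7226 kg/s
Convert: 170.7226 kg/s * 3600.0 = 6.1460e+05 kg/h
mdot = 6.1460e+05 kg/h


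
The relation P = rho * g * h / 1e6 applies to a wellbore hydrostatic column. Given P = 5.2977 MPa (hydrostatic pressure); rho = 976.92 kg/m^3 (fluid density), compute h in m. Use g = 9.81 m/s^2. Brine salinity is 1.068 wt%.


h = P * 1e6 / (g * rho)
h = 5.2977 * 1e6 / (9.81 * 976.92)
h = 552.79 m
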